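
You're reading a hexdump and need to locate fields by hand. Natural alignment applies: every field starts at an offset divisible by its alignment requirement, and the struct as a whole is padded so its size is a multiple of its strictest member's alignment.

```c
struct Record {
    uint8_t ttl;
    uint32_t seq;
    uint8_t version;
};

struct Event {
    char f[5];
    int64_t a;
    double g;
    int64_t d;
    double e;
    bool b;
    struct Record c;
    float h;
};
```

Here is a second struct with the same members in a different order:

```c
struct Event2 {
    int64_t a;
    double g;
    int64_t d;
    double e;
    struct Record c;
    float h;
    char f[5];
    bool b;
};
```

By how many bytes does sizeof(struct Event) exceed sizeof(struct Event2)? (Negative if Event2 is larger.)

Record: @0: ttl [1B, align 1] → 1; +3 pad (align 4); @4: seq [4B, align 4] → 8; @8: version [1B, align 1] → 9; +3 tail pad (align 4); size 12, align 4
@0: f [5B, align 1] → 5
+3 pad (align 8)
@8: a [8B, align 8] → 16
@16: g [8B, align 8] → 24
@24: d [8B, align 8] → 32
@32: e [8B, align 8] → 40
@40: b [1B, align 1] → 41
+3 pad (align 4)
@44: c [12B, align 4] → 56
@56: h [4B, align 4] → 60
+4 tail pad (align 8)
size 64, align 8
— Event2 —
@0: a [8B, align 8] → 8
@8: g [8B, align 8] → 16
@16: d [8B, align 8] → 24
@24: e [8B, align 8] → 32
@32: c [12B, align 4] → 44
@44: h [4B, align 4] → 48
@48: f [5B, align 1] → 53
@53: b [1B, align 1] → 54
+2 tail pad (align 8)
size 56, align 8
64 − 56 = 8

8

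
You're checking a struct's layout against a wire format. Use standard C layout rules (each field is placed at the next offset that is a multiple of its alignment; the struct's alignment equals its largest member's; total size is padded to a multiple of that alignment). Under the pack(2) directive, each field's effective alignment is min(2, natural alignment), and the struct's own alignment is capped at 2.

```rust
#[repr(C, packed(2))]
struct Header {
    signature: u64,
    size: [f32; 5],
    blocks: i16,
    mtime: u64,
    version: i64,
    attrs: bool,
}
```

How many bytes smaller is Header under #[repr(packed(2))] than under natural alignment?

natural layout:
  signature at 0 (size 8, align 8) → ends 8
  size at 8 (size 20, align 4) → ends 28
  blocks at 28 (size 2, align 2) → ends 30
  pad 2 to align 8 for mtime
  mtime at 32 (size 8, align 8) → ends 40
  version at 40 (size 8, align 8) → ends 48
  attrs at 48 (size 1, align 1) → ends 49
  tail pad 7 to reach multiple of 8
  total 56 bytes, alignment 8
packed(2) layout:
  signature at 0 (size 8, align 2) → ends 8
  size at 8 (size 20, align 2) → ends 28
  blocks at 28 (size 2, align 2) → ends 30
  mtime at 30 (size 8, align 2) → ends 38
  version at 38 (size 8, align 2) → ends 46
  attrs at 46 (size 1, align 1) → ends 47
  tail pad 1 to reach multiple of 2
  total 48 bytes, alignment 2
56 − 48 = 8

8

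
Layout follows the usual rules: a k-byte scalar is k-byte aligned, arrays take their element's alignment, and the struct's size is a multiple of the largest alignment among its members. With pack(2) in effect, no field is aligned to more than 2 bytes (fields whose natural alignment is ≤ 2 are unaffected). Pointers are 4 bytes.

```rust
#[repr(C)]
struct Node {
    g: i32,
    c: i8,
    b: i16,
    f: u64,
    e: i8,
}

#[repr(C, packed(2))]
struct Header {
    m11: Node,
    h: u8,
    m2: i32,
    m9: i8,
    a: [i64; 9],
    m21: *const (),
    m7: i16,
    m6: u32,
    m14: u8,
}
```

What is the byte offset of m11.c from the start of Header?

Node: 0..4  g  (4B, 4-aligned); 4..5  c  (1B, 1-aligned); 5..6  -- padding (1B); 6..8  b  (2B, 2-aligned); 8..16  f  (8B, 8-aligned); 16..17  e  (1B, 1-aligned); 17..24  -- tail padding (7B); sizeof = 24, alignof = 8
0..24  m11  (24B, 2-aligned)
within Node: c at 4
0 + 4 = 4

4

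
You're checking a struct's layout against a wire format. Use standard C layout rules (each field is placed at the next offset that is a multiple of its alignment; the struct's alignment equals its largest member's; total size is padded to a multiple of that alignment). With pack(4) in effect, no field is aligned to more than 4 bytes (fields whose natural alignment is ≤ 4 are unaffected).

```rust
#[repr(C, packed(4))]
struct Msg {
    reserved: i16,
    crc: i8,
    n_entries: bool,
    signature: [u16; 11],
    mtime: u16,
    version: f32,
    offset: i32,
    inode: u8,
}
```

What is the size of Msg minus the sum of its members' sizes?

@0: reserved [2B, align 2] → 2
@2: crc [1B, align 1] → 3
@3: n_entries [1B, align 1] → 4
@4: signature [22B, align 2] → 26
@26: mtime [2B, align 2] → 28
@28: version [4B, align 4] → 32
@32: offset [4B, align 4] → 36
@36: inode [1B, align 1] → 37
+3 tail pad (align 4)
size 40, align 4
data bytes 37, size 40 → padding 3

3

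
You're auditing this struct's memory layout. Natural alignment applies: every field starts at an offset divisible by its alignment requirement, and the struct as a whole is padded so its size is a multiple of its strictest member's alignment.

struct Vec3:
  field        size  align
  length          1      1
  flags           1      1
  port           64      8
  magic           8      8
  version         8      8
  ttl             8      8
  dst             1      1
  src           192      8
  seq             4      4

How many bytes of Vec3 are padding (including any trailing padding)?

@0: length [1B, align 1] → 1
@1: flags [1B, align 1] → 2
+6 pad (align 8)
@8: port [64B, align 8] → 72
@72: magic [8B, align 8] → 80
@80: version [8B, align 8] → 88
@88: ttl [8B, align 8] → 96
@96: dst [1B, align 1] → 97
+7 pad (align 8)
@104: src [192B, align 8] → 296
@296: seq [4B, align 4] → 300
+4 tail pad (align 8)
size 304, align 8
data bytes 287, size 304 → padding 17

17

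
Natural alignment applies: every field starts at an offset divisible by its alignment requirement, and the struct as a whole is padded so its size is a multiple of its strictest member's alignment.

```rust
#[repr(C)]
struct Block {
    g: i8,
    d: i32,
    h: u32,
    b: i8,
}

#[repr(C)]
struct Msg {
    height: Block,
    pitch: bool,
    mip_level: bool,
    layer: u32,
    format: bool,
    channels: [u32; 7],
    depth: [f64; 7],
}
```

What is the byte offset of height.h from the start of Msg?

Block: @0: g [1B, align 1] → 1; +3 pad (align 4); @4: d [4B, align 4] → 8; @8: h [4B, align 4] → 12; @12: b [1B, align 1] → 13; +3 tail pad (align 4); size 16, align 4
@0: height [16B, align 4] → 16
within Block: h at 8
0 + 8 = 8

8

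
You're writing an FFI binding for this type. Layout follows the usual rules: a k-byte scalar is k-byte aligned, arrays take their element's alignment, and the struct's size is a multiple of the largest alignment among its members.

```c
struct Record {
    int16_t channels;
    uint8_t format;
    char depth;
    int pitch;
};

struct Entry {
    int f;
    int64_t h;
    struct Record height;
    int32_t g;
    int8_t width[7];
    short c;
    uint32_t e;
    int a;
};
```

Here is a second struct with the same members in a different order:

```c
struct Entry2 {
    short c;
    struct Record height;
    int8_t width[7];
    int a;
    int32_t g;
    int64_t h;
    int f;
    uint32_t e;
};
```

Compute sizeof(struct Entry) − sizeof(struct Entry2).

Record: @0: channels [2B, align 2] → 2; @2: format [1B, align 1] → 3; @3: depth [1B, align 1] → 4; @4: pitch [4B, align 4] → 8; size 8, align 4
@0: f [4B, align 4] → 4
+4 pad (align 8)
@8: h [8B, align 8] → 16
@16: height [8B, align 4] → 24
@24: g [4B, align 4] → 28
@28: width [7B, align 1] → 35
+1 pad (align 2)
@36: c [2B, align 2] → 38
+2 pad (align 4)
@40: e [4B, align 4] → 44
@44: a [4B, align 4] → 48
size 48, align 8
— Entry2 —
@0: c [2B, align 2] → 2
+2 pad (align 4)
@4: height [8B, align 4] → 12
@12: width [7B, align 1] → 19
+1 pad (align 4)
@20: a [4B, align 4] → 24
@24: g [4B, align 4] → 28
+4 pad (align 8)
@32: h [8B, align 8] → 40
@40: f [4B, align 4] → 44
@44: e [4B, align 4] → 48
size 48, align 8
48 − 48 = 0

0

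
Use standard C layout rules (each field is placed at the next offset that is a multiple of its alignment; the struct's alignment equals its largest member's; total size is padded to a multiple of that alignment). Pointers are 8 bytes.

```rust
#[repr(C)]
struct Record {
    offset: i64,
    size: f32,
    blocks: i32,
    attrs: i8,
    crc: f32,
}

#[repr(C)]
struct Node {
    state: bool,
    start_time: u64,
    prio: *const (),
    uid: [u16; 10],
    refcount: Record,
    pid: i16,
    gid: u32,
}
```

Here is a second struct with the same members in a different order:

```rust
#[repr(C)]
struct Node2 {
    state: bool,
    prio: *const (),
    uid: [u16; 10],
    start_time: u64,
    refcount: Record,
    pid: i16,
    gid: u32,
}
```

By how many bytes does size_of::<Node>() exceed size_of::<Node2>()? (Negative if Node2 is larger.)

0

Record: offset at 0 (size 8, align 8) → ends 8; size at 8 (size 4, align 4) → ends 12; blocks at 12 (size 4, align 4) → ends 16; attrs at 16 (size 1, align 1) → ends 17; pad 3 to align 4 for crc; crc at 20 (size 4, align 4) → ends 24; total 24 bytes, alignment 8
state at 0 (size 1, align 1) → ends 1
pad 7 to align 8 for start_time
start_time at 8 (size 8, align 8) → ends 16
prio at 16 (size 8, align 8) → ends 24
uid at 24 (size 20, align 2) → ends 44
pad 4 to align 8 for refcount
refcount at 48 (size 24, align 8) → ends 72
pid at 72 (size 2, align 2) → ends 74
pad 2 to align 4 for gid
gid at 76 (size 4, align 4) → ends 80
total 80 bytes, alignment 8
— Node2 —
state at 0 (size 1, align 1) → ends 1
pad 7 to align 8 for prio
prio at 8 (size 8, align 8) → ends 16
uid at 16 (size 20, align 2) → ends 36
pad 4 to align 8 for start_time
start_time at 40 (size 8, align 8) → ends 48
refcount at 48 (size 24, align 8) → ends 72
pid at 72 (size 2, align 2) → ends 74
pad 2 to align 4 for gid
gid at 76 (size 4, align 4) → ends 80
total 80 bytes, alignment 8
80 − 80 = 0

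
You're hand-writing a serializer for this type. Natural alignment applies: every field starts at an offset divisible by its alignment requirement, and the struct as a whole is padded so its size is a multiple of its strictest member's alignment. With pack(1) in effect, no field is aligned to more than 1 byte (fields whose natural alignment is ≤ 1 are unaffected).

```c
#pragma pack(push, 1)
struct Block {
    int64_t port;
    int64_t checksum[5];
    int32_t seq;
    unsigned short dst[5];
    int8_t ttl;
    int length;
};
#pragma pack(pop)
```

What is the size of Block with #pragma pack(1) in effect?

67

@0: port [8B, align 1] → 8
@8: checksum [40B, align 1] → 48
@48: seq [4B, align 1] → 52
@52: dst [10B, align 1] → 62
@62: ttl [1B, align 1] → 63
@63: length [4B, align 1] → 67
size 67, align 1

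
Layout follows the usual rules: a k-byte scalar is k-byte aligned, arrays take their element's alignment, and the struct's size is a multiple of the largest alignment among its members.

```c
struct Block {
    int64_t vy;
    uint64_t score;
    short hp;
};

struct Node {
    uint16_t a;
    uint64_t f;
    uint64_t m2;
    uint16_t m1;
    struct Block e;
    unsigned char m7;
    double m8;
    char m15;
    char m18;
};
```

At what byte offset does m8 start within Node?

Block: @0: vy [8B, align 8] → 8; @8: score [8B, align 8] → 16; @16: hp [2B, align 2] → 18; +6 tail pad (align 8); size 24, align 8
@0: a [2B, align 2] → 2
+6 pad (align 8)
@8: f [8B, align 8] → 16
@16: m2 [8B, align 8] → 24
@24: m1 [2B, align 2] → 26
+6 pad (align 8)
@32: e [24B, align 8] → 56
@56: m7 [1B, align 1] → 57
+7 pad (align 8)
@64: m8 [8B, align 8] → 72

64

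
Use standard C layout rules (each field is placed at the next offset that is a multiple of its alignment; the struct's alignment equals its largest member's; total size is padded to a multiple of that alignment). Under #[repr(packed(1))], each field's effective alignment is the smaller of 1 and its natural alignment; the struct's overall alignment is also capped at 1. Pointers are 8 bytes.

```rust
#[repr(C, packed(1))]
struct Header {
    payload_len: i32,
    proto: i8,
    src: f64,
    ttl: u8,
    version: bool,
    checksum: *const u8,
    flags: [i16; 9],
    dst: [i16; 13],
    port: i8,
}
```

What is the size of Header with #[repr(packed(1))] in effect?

0..4  payload_len  (4B, 1-aligned)
4..5  proto  (1B, 1-aligned)
5..13  src  (8B, 1-aligned)
13..14  ttl  (1B, 1-aligned)
14..15  version  (1B, 1-aligned)
15..23  checksum  (8B, 1-aligned)
23..41  flags  (18B, 1-aligned)
41..67  dst  (26B, 1-aligned)
67..68  port  (1B, 1-aligned)
sizeof = 68, alignof = 1

68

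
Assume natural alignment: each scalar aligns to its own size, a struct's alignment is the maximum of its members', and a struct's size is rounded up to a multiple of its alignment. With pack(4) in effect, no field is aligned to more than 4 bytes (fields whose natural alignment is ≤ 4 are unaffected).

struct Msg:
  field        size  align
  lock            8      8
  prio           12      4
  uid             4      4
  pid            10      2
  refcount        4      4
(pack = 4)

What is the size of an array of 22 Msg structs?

lock at 0 (size 8, align 4) → ends 8
prio at 8 (size 12, align 4) → ends 20
uid at 20 (size 4, align 4) → ends 24
pid at 24 (size 10, align 2) → ends 34
pad 2 to align 4 for refcount
refcount at 36 (size 4, align 4) → ends 40
total 40 bytes, alignment 4
array of 22: 22 × 40 = 880

880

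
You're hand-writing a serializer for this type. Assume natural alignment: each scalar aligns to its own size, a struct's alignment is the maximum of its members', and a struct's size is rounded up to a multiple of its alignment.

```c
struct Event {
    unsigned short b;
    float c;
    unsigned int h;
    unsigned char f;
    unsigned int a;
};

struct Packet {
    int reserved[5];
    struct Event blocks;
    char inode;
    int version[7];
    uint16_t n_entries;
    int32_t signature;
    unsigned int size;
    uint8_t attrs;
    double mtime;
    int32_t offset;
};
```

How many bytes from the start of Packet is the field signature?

76

Event: 0..2  b  (2B, 2-aligned); 2..4  -- padding (2B); 4..8  c  (4B, 4-aligned); 8..12  h  (4B, 4-aligned); 12..13  f  (1B, 1-aligned); 13..16  -- padding (3B); 16..20  a  (4B, 4-aligned); sizeof = 20, alignof = 4
0..20  reserved  (20B, 4-aligned)
20..40  blocks  (20B, 4-aligned)
40..41  inode  (1B, 1-aligned)
41..44  -- padding (3B)
44..72  version  (28B, 4-aligned)
72..74  n_entries  (2B, 2-aligned)
74..76  -- padding (2B)
76..80  signature  (4B, 4-aligned)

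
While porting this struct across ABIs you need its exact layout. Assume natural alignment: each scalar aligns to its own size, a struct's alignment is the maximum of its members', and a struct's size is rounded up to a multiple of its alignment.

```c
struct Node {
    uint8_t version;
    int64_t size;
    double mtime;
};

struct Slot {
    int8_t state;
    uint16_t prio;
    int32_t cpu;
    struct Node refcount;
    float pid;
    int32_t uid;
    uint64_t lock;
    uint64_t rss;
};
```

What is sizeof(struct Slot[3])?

168

Node: @0: version [1B, align 1] → 1; +7 pad (align 8); @8: size [8B, align 8] → 16; @16: mtime [8B, align 8] → 24; size 24, align 8
@0: state [1B, align 1] → 1
+1 pad (align 2)
@2: prio [2B, align 2] → 4
@4: cpu [4B, align 4] → 8
@8: refcount [24B, align 8] → 32
@32: pid [4B, align 4] → 36
@36: uid [4B, align 4] → 40
@40: lock [8B, align 8] → 48
@48: rss [8B, align 8] → 56
size 56, align 8
array of 3: 3 × 56 = 168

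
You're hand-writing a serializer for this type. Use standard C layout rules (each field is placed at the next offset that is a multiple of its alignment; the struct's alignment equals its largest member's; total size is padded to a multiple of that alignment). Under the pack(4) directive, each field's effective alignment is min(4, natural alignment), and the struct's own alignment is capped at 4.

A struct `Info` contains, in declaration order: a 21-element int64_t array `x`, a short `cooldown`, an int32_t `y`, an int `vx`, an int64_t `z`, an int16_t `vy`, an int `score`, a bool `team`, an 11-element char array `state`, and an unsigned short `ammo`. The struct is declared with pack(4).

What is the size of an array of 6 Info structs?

1272

@0: x [168B, align 4] → 168
@168: cooldown [2B, align 2] → 170
+2 pad (align 4)
@172: y [4B, align 4] → 176
@176: vx [4B, align 4] → 180
@180: z [8B, align 4] → 188
@188: vy [2B, align 2] → 190
+2 pad (align 4)
@192: score [4B, align 4] → 196
@196: team [1B, align 1] → 197
@197: state [11B, align 1] → 208
@208: ammo [2B, align 2] → 210
+2 tail pad (align 4)
size 212, align 4
array of 6: 6 × 212 = 1272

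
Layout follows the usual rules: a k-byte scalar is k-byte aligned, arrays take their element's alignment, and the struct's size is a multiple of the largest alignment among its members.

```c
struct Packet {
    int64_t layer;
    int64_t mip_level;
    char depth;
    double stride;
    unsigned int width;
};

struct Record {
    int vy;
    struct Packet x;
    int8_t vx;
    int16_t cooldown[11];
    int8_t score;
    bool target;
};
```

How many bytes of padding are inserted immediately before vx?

0

Packet: @0: layer [8B, align 8] → 8; @8: mip_level [8B, align 8] → 16; @16: depth [1B, align 1] → 17; +7 pad (align 8); @24: stride [8B, align 8] → 32; @32: width [4B, align 4] → 36; +4 tail pad (align 8); size 40, align 8
@0: vy [4B, align 4] → 4
+4 pad (align 8)
@8: x [40B, align 8] → 48
@48: vx [1B, align 1] → 49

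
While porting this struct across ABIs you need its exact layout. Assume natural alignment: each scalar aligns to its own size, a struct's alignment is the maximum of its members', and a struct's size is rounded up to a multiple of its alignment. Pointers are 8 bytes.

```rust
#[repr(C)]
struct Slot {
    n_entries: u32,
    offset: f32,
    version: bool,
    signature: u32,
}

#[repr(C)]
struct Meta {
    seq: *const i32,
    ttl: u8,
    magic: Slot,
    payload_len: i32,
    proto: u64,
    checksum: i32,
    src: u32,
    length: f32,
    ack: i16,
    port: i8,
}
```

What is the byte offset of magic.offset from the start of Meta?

Slot: @0: n_entries [4B, align 4] → 4; @4: offset [4B, align 4] → 8; @8: version [1B, align 1] → 9; +3 pad (align 4); @12: signature [4B, align 4] → 16; size 16, align 4
@0: seq [8B, align 8] → 8
@8: ttl [1B, align 1] → 9
+3 pad (align 4)
@12: magic [16B, align 4] → 28
within Slot: offset at 4
12 + 4 = 16

16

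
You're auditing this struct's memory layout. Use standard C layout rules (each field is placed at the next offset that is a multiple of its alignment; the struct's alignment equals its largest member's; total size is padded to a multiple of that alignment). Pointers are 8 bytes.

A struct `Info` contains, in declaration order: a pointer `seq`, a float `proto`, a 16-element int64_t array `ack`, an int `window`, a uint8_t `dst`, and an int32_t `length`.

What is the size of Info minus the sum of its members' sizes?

11

seq at 0 (size 8, align 8) → ends 8
proto at 8 (size 4, align 4) → ends 12
pad 4 to align 8 for ack
ack at 16 (size 128, align 8) → ends 144
window at 144 (size 4, align 4) → ends 148
dst at 148 (size 1, align 1) → ends 149
pad 3 to align 4 for length
length at 152 (size 4, align 4) → ends 156
tail pad 4 to reach multiple of 8
total 160 bytes, alignment 8
data bytes 149, size 160 → padding 11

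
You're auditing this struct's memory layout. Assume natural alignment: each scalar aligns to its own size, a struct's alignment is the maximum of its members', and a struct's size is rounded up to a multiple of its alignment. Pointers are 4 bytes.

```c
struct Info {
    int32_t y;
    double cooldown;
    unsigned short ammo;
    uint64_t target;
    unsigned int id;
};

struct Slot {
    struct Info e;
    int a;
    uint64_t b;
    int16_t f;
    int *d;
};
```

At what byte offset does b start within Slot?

Info: y at 0 (size 4, align 4) → ends 4; pad 4 to align 8 for cooldown; cooldown at 8 (size 8, align 8) → ends 16; ammo at 16 (size 2, align 2) → ends 18; pad 6 to align 8 for target; target at 24 (size 8, align 8) → ends 32; id at 32 (size 4, align 4) → ends 36; tail pad 4 to reach multiple of 8; total 40 bytes, alignment 8
e at 0 (size 40, align 8) → ends 40
a at 40 (size 4, align 4) → ends 44
pad 4 to align 8 for b
b at 48 (size 8, align 8) → ends 56

48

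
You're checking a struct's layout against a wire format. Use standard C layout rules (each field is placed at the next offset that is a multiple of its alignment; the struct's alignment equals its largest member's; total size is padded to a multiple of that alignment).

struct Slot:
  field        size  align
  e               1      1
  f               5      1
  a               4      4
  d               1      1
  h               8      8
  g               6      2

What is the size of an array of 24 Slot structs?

768

e at 0 (size 1, align 1) → ends 1
f at 1 (size 5, align 1) → ends 6
pad 2 to align 4 for a
a at 8 (size 4, align 4) → ends 12
d at 12 (size 1, align 1) → ends 13
pad 3 to align 8 for h
h at 16 (size 8, align 8) → ends 24
g at 24 (size 6, align 2) → ends 30
tail pad 2 to reach multiple of 8
total 32 bytes, alignment 8
array of 24: 24 × 32 = 768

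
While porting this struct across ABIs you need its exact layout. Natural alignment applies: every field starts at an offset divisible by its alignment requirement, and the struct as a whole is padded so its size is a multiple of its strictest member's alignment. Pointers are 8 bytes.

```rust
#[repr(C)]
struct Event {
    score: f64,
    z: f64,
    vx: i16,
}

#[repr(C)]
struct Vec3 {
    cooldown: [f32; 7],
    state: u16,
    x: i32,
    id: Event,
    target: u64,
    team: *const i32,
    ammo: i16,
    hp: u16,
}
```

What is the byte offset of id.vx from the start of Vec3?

56

Event: 0..8  score  (8B, 8-aligned); 8..16  z  (8B, 8-aligned); 16..18  vx  (2B, 2-aligned); 18..24  -- tail padding (6B); sizeof = 24, alignof = 8
0..28  cooldown  (28B, 4-aligned)
28..30  state  (2B, 2-aligned)
30..32  -- padding (2B)
32..36  x  (4B, 4-aligned)
36..40  -- padding (4B)
40..64  id  (24B, 8-aligned)
within Event: vx at 16
40 + 16 = 56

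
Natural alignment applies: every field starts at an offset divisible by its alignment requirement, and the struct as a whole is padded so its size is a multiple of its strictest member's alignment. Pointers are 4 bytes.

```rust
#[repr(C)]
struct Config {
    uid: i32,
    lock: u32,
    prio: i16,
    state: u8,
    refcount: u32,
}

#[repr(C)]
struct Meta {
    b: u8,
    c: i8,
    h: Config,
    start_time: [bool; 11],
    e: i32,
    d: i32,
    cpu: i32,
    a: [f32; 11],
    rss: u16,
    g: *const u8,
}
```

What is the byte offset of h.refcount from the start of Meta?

Config: uid at 0 (size 4, align 4) → ends 4; lock at 4 (size 4, align 4) → ends 8; prio at 8 (size 2, align 2) → ends 10; state at 10 (size 1, align 1) → ends 11; pad 1 to align 4 for refcount; refcount at 12 (size 4, align 4) → ends 16; total 16 bytes, alignment 4
b at 0 (size 1, align 1) → ends 1
c at 1 (size 1, align 1) → ends 2
pad 2 to align 4 for h
h at 4 (size 16, align 4) → ends 20
within Config: refcount at 12
4 + 12 = 16

16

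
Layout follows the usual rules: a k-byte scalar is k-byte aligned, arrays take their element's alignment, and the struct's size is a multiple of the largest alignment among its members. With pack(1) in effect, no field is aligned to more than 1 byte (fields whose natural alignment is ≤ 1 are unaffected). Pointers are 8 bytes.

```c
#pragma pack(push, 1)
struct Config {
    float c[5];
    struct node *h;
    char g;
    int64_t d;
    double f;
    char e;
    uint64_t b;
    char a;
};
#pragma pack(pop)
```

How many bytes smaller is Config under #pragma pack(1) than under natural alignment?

25

natural layout:
  0..20  c  (20B, 4-aligned)
  20..24  -- padding (4B)
  24..32  h  (8B, 8-aligned)
  32..33  g  (1B, 1-aligned)
  33..40  -- padding (7B)
  40..48  d  (8B, 8-aligned)
  48..56  f  (8B, 8-aligned)
  56..57  e  (1B, 1-aligned)
  57..64  -- padding (7B)
  64..72  b  (8B, 8-aligned)
  72..73  a  (1B, 1-aligned)
  73..80  -- tail padding (7B)
  sizeof = 80, alignof = 8
packed(1) layout:
  0..20  c  (20B, 1-aligned)
  20..28  h  (8B, 1-aligned)
  28..29  g  (1B, 1-aligned)
  29..37  d  (8B, 1-aligned)
  37..45  f  (8B, 1-aligned)
  45..46  e  (1B, 1-aligned)
  46..54  b  (8B, 1-aligned)
  54..55  a  (1B, 1-aligned)
  sizeof = 55, alignof = 1
80 − 55 = 25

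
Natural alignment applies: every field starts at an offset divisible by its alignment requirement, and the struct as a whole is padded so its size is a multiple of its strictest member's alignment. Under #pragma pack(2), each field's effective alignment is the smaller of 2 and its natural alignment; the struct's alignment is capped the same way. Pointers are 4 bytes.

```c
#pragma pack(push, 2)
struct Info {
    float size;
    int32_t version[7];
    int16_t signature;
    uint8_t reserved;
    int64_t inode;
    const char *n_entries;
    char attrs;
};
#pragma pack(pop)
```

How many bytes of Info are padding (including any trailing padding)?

2

@0: size [4B, align 2] → 4
@4: version [28B, align 2] → 32
@32: signature [2B, align 2] → 34
@34: reserved [1B, align 1] → 35
+1 pad (align 2)
@36: inode [8B, align 2] → 44
@44: n_entries [4B, align 2] → 48
@48: attrs [1B, align 1] → 49
+1 tail pad (align 2)
size 50, align 2
data bytes 48, size 50 → padding 2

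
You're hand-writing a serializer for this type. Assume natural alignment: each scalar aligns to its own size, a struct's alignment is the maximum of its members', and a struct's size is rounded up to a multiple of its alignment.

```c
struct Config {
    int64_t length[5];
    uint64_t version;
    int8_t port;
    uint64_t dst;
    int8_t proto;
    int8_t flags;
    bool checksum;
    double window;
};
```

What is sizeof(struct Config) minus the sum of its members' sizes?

length at 0 (size 40, align 8) → ends 40
version at 40 (size 8, align 8) → ends 48
port at 48 (size 1, align 1) → ends 49
pad 7 to align 8 for dst
dst at 56 (size 8, align 8) → ends 64
proto at 64 (size 1, align 1) → ends 65
flags at 65 (size 1, align 1) → ends 66
checksum at 66 (size 1, align 1) → ends 67
pad 5 to align 8 for window
window at 72 (size 8, align 8) → ends 80
total 80 bytes, alignment 8
data bytes 68, size 80 → padding 12

12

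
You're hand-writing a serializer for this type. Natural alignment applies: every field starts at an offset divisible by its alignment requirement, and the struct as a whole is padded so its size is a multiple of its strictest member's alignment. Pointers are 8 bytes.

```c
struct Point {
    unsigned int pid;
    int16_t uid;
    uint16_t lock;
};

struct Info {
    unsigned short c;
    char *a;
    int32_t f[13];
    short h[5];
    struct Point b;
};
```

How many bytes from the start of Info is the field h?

Point: pid at 0 (size 4, align 4) → ends 4; uid at 4 (size 2, align 2) → ends 6; lock at 6 (size 2, align 2) → ends 8; total 8 bytes, alignment 4
c at 0 (size 2, align 2) → ends 2
pad 6 to align 8 for a
a at 8 (size 8, align 8) → ends 16
f at 16 (size 52, align 4) → ends 68
h at 68 (size 10, align 2) → ends 78

68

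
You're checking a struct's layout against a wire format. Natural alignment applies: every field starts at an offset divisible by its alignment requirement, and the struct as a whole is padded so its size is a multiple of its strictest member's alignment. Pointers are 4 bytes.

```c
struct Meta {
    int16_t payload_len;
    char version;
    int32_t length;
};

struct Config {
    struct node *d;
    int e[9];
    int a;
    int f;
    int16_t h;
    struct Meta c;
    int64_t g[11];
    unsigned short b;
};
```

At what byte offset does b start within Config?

Meta: 0..2  payload_len  (2B, 2-aligned); 2..3  version  (1B, 1-aligned); 3..4  -- padding (1B); 4..8  length  (4B, 4-aligned); sizeof = 8, alignof = 4
0..4  d  (4B, 4-aligned)
4..40  e  (36B, 4-aligned)
40..44  a  (4B, 4-aligned)
44..48  f  (4B, 4-aligned)
48..50  h  (2B, 2-aligned)
50..52  -- padding (2B)
52..60  c  (8B, 4-aligned)
60..64  -- padding (4B)
64..152  g  (88B, 8-aligned)
152..154  b  (2B, 2-aligned)

152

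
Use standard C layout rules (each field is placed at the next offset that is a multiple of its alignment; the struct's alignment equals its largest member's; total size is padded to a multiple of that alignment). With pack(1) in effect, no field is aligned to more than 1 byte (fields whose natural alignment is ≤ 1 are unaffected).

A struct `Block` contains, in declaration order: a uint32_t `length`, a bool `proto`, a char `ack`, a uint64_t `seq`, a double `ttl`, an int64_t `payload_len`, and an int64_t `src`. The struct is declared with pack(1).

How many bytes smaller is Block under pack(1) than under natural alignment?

2

natural layout:
  @0: length [4B, align 4] → 4
  @4: proto [1B, align 1] → 5
  @5: ack [1B, align 1] → 6
  +2 pad (align 8)
  @8: seq [8B, align 8] → 16
  @16: ttl [8B, align 8] → 24
  @24: payload_len [8B, align 8] → 32
  @32: src [8B, align 8] → 40
  size 40, align 8
packed(1) layout:
  @0: length [4B, align 1] → 4
  @4: proto [1B, align 1] → 5
  @5: ack [1B, align 1] → 6
  @6: seq [8B, align 1] → 14
  @14: ttl [8B, align 1] → 22
  @22: payload_len [8B, align 1] → 30
  @30: src [8B, align 1] → 38
  size 38, align 1
40 − 38 = 2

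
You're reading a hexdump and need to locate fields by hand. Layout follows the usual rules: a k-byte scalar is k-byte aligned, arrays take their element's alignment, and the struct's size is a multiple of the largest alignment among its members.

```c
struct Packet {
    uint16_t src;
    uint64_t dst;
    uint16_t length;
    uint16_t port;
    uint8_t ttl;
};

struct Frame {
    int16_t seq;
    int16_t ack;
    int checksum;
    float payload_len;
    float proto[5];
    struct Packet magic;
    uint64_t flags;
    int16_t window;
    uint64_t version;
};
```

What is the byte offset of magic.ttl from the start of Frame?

Packet: src at 0 (size 2, align 2) → ends 2; pad 6 to align 8 for dst; dst at 8 (size 8, align 8) → ends 16; length at 16 (size 2, align 2) → ends 18; port at 18 (size 2, align 2) → ends 20; ttl at 20 (size 1, align 1) → ends 21; tail pad 3 to reach multiple of 8; total 24 bytes, alignment 8
seq at 0 (size 2, align 2) → ends 2
ack at 2 (size 2, align 2) → ends 4
checksum at 4 (size 4, align 4) → ends 8
payload_len at 8 (size 4, align 4) → ends 12
proto at 12 (size 20, align 4) → ends 32
magic at 32 (size 24, align 8) → ends 56
within Packet: ttl at 20
32 + 20 = 52

52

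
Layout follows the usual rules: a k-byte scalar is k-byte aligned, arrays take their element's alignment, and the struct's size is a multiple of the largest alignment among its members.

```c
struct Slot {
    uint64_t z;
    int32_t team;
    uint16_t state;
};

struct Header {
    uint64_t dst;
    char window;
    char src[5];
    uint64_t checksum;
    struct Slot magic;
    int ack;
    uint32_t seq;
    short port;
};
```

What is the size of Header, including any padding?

Slot: z at 0 (size 8, align 8) → ends 8; team at 8 (size 4, align 4) → ends 12; state at 12 (size 2, align 2) → ends 14; tail pad 2 to reach multiple of 8; total 16 bytes, alignment 8
dst at 0 (size 8, align 8) → ends 8
window at 8 (size 1, align 1) → ends 9
src at 9 (size 5, align 1) → ends 14
pad 2 to align 8 for checksum
checksum at 16 (size 8, align 8) → ends 24
magic at 24 (size 16, align 8) → ends 40
ack at 40 (size 4, align 4) → ends 44
seq at 44 (size 4, align 4) → ends 48
port at 48 (size 2, align 2) → ends 50
tail pad 6 to reach multiple of 8
total 56 bytes, alignment 8

56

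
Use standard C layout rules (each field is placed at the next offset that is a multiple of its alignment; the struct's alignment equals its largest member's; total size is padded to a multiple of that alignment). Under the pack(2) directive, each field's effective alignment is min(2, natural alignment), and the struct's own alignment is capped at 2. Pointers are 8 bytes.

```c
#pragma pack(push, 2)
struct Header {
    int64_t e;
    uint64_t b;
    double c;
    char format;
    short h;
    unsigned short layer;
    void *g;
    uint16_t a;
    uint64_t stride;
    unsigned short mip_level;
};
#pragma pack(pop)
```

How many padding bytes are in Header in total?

@0: e [8B, align 2] → 8
@8: b [8B, align 2] → 16
@16: c [8B, align 2] → 24
@24: format [1B, align 1] → 25
+1 pad (align 2)
@26: h [2B, align 2] → 28
@28: layer [2B, align 2] → 30
@30: g [8B, align 2] → 38
@38: a [2B, align 2] → 40
@40: stride [8B, align 2] → 48
@48: mip_level [2B, align 2] → 50
size 50, align 2
data bytes 49, size 50 → padding 1

1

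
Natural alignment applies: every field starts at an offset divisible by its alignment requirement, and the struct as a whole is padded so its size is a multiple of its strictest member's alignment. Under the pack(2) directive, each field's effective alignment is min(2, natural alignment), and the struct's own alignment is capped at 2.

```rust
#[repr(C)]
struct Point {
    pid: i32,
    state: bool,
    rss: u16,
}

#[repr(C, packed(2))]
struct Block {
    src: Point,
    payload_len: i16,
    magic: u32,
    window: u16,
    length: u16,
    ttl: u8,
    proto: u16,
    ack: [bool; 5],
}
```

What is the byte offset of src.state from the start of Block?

Point: @0: pid [4B, align 4] → 4; @4: state [1B, align 1] → 5; +1 pad (align 2); @6: rss [2B, align 2] → 8; size 8, align 4
@0: src [8B, align 2] → 8
within Point: state at 4
0 + 4 = 4

4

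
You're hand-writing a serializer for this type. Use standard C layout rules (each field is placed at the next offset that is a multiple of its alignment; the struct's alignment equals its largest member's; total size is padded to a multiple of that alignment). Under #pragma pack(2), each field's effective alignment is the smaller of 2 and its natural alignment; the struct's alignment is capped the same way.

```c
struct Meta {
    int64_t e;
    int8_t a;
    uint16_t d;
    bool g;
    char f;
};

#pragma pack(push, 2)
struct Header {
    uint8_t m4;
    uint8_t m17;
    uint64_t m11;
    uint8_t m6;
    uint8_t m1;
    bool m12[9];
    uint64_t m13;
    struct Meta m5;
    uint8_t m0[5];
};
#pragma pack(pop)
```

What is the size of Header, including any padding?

52

Meta: 0..8  e  (8B, 8-aligned); 8..9  a  (1B, 1-aligned); 9..10  -- padding (1B); 10..12  d  (2B, 2-aligned); 12..13  g  (1B, 1-aligned); 13..14  f  (1B, 1-aligned); 14..16  -- tail padding (2B); sizeof = 16, alignof = 8
0..1  m4  (1B, 1-aligned)
1..2  m17  (1B, 1-aligned)
2..10  m11  (8B, 2-aligned)
10..11  m6  (1B, 1-aligned)
11..12  m1  (1B, 1-aligned)
12..21  m12  (9B, 1-aligned)
21..22  -- padding (1B)
22..30  m13  (8B, 2-aligned)
30..46  m5  (16B, 2-aligned)
46..51  m0  (5B, 1-aligned)
51..52  -- tail padding (1B)
sizeof = 52, alignof = 2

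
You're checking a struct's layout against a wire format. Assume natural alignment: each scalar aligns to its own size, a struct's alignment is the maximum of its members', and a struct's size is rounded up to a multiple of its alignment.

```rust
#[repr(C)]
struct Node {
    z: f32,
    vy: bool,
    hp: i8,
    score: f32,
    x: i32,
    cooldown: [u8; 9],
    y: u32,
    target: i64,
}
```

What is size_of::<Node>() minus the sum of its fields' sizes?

z at 0 (size 4, align 4) → ends 4
vy at 4 (size 1, align 1) → ends 5
hp at 5 (size 1, align 1) → ends 6
pad 2 to align 4 for score
score at 8 (size 4, align 4) → ends 12
x at 12 (size 4, align 4) → ends 16
cooldown at 16 (size 9, align 1) → ends 25
pad 3 to align 4 for y
y at 28 (size 4, align 4) → ends 32
target at 32 (size 8, align 8) → ends 40
total 40 bytes, alignment 8
data bytes 35, size 40 → padding 5

5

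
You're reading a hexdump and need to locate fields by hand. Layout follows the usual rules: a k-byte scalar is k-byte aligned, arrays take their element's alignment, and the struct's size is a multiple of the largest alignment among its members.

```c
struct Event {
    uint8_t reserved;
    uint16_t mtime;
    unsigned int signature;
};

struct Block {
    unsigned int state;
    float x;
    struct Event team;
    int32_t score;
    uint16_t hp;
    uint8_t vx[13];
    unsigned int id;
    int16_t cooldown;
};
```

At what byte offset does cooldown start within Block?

40

Event: @0: reserved [1B, align 1] → 1; +1 pad (align 2); @2: mtime [2B, align 2] → 4; @4: signature [4B, align 4] → 8; size 8, align 4
@0: state [4B, align 4] → 4
@4: x [4B, align 4] → 8
@8: team [8B, align 4] → 16
@16: score [4B, align 4] → 20
@20: hp [2B, align 2] → 22
@22: vx [13B, align 1] → 35
+1 pad (align 4)
@36: id [4B, align 4] → 40
@40: cooldown [2B, align 2] → 42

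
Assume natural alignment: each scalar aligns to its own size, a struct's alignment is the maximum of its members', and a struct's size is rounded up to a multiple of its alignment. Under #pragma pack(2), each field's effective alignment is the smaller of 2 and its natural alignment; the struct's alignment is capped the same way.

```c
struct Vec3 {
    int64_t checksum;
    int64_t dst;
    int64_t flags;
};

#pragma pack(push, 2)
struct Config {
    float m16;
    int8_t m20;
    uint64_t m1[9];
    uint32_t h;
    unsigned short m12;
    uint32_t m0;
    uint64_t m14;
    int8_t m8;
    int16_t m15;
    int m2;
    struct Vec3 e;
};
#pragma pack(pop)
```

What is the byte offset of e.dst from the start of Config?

112

Vec3: @0: checksum [8B, align 8] → 8; @8: dst [8B, align 8] → 16; @16: flags [8B, align 8] → 24; size 24, align 8
@0: m16 [4B, align 2] → 4
@4: m20 [1B, align 1] → 5
+1 pad (align 2)
@6: m1 [72B, align 2] → 78
@78: h [4B, align 2] → 82
@82: m12 [2B, align 2] → 84
@84: m0 [4B, align 2] → 88
@88: m14 [8B, align 2] → 96
@96: m8 [1B, align 1] → 97
+1 pad (align 2)
@98: m15 [2B, align 2] → 100
@100: m2 [4B, align 2] → 104
@104: e [24B, align 2] → 128
within Vec3: dst at 8
104 + 8 = 112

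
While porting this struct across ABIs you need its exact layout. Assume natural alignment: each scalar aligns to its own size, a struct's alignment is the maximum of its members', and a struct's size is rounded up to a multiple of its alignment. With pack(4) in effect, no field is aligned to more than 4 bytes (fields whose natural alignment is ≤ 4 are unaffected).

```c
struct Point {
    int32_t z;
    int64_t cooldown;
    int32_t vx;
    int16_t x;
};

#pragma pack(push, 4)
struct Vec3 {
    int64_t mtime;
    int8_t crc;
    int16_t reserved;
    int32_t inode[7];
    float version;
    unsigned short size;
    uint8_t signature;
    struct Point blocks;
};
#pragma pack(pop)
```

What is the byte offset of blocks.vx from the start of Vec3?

Point: z at 0 (size 4, align 4) → ends 4; pad 4 to align 8 for cooldown; cooldown at 8 (size 8, align 8) → ends 16; vx at 16 (size 4, align 4) → ends 20; x at 20 (size 2, align 2) → ends 22; tail pad 2 to reach multiple of 8; total 24 bytes, alignment 8
mtime at 0 (size 8, align 4) → ends 8
crc at 8 (size 1, align 1) → ends 9
pad 1 to align 2 for reserved
reserved at 10 (size 2, align 2) → ends 12
inode at 12 (size 28, align 4) → ends 40
version at 40 (size 4, align 4) → ends 44
size at 44 (size 2, align 2) → ends 46
signature at 46 (size 1, align 1) → ends 47
pad 1 to align 4 for blocks
blocks at 48 (size 24, align 4) → ends 72
within Point: vx at 16
48 + 16 = 64

64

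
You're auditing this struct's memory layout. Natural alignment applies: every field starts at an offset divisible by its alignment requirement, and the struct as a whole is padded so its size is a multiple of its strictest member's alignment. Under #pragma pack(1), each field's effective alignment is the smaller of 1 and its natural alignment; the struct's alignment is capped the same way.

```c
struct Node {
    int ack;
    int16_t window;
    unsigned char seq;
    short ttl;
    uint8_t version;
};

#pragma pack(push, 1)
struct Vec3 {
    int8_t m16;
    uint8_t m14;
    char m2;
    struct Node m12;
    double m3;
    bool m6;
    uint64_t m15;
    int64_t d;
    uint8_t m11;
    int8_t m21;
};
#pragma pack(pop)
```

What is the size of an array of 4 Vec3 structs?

168

Node: 0..4  ack  (4B, 4-aligned); 4..6  window  (2B, 2-aligned); 6..7  seq  (1B, 1-aligned); 7..8  -- padding (1B); 8..10  ttl  (2B, 2-aligned); 10..11  version  (1B, 1-aligned); 11..12  -- tail padding (1B); sizeof = 12, alignof = 4
0..1  m16  (1B, 1-aligned)
1..2  m14  (1B, 1-aligned)
2..3  m2  (1B, 1-aligned)
3..15  m12  (12B, 1-aligned)
15..23  m3  (8B, 1-aligned)
23..24  m6  (1B, 1-aligned)
24..32  m15  (8B, 1-aligned)
32..40  d  (8B, 1-aligned)
40..41  m11  (1B, 1-aligned)
41..42  m21  (1B, 1-aligned)
sizeof = 42, alignof = 1
array of 4: 4 × 42 = 168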